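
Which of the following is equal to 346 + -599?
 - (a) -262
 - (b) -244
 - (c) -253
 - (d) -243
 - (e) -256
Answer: c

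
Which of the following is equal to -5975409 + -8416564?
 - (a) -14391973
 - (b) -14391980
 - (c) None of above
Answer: a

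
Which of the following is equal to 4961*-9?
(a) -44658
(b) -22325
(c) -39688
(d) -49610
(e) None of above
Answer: e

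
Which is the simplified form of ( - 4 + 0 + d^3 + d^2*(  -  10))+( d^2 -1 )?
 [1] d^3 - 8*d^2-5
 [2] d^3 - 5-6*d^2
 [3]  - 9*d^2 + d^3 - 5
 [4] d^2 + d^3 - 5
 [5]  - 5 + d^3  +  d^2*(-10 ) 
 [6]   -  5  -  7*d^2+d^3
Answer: 3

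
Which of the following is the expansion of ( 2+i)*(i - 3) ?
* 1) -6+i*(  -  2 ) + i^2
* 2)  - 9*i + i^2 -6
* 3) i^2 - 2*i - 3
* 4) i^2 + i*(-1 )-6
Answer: 4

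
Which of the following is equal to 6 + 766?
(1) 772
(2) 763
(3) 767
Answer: 1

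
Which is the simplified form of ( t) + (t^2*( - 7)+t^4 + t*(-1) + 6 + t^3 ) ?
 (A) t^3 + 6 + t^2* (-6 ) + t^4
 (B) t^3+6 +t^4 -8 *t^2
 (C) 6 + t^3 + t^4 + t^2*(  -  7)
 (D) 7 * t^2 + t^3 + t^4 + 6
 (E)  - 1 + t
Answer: C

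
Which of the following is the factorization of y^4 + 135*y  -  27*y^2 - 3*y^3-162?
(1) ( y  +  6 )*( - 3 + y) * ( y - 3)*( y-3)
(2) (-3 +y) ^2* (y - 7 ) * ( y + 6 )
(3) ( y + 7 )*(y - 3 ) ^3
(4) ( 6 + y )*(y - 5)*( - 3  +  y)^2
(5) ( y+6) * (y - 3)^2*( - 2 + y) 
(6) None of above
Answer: 1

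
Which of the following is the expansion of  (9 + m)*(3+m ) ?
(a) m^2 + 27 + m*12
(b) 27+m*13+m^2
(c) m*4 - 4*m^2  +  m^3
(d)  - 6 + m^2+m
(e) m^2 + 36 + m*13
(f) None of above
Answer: a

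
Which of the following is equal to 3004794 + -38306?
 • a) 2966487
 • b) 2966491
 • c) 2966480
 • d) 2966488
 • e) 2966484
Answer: d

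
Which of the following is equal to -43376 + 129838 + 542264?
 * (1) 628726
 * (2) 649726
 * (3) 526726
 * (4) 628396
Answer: 1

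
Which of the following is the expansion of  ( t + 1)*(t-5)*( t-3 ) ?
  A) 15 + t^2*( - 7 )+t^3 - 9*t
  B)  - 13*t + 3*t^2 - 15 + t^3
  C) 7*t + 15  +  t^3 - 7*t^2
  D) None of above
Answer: C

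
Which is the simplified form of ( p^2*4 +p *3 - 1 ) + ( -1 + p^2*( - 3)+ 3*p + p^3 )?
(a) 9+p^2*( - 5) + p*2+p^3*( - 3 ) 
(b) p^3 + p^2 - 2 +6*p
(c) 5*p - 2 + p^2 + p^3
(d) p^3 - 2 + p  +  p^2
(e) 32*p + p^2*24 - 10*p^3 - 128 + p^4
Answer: b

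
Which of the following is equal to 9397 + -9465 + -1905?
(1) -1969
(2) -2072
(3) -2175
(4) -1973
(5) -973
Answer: 4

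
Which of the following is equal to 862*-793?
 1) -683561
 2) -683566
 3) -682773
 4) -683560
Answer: 2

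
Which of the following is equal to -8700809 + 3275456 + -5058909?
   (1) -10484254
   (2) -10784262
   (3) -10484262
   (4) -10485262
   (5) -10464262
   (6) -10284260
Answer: 3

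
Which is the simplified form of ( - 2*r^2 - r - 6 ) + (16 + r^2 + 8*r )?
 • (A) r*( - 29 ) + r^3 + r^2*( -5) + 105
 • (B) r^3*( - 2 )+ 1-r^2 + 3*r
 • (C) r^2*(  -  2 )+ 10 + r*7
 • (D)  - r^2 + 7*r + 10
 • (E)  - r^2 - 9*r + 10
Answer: D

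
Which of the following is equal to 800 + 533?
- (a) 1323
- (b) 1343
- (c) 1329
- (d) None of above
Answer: d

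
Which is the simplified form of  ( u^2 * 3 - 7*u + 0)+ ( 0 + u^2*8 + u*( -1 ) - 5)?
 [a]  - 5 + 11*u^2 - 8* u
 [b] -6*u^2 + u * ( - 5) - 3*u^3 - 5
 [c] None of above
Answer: a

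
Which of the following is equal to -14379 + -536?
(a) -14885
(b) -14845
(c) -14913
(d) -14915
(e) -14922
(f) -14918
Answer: d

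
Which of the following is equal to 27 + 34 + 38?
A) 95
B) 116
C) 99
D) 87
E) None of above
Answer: C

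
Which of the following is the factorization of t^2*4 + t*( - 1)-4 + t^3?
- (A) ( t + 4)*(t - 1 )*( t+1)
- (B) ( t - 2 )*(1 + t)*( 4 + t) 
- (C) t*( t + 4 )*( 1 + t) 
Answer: A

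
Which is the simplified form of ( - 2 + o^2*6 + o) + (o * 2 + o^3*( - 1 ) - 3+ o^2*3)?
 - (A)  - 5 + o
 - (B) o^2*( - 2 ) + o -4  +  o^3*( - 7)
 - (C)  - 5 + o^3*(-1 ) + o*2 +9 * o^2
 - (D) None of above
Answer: D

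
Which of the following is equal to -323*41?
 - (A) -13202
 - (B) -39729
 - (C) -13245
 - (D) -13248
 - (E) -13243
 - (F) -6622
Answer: E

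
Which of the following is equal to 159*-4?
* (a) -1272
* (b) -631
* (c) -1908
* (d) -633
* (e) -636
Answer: e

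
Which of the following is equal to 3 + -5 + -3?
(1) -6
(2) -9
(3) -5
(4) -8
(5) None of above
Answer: 3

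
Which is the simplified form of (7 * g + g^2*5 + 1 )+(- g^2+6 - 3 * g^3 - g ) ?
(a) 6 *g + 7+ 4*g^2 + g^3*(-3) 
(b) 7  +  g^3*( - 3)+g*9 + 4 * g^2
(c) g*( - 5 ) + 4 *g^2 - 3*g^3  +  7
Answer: a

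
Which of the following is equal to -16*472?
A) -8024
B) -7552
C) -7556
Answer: B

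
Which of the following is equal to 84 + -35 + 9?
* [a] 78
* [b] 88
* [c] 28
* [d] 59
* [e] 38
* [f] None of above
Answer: f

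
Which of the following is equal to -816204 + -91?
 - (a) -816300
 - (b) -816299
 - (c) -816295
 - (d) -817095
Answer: c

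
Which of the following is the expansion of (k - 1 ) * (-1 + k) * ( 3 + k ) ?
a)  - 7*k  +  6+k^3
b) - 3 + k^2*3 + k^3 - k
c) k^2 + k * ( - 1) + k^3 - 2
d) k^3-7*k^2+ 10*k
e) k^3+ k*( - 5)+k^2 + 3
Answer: e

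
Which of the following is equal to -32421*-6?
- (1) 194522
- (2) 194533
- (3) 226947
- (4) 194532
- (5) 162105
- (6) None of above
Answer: 6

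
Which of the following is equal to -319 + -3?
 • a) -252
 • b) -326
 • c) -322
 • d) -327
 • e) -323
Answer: c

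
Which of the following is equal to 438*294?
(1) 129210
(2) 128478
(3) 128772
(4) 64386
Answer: 3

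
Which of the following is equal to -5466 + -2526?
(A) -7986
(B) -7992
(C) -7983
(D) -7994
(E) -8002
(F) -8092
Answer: B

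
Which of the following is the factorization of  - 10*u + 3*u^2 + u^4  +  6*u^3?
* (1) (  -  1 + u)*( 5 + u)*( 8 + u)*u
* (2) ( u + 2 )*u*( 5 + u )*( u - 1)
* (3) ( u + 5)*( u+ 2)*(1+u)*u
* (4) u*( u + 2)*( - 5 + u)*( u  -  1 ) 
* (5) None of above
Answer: 2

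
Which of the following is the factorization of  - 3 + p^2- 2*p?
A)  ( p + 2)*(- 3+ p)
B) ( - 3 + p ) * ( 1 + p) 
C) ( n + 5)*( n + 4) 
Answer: B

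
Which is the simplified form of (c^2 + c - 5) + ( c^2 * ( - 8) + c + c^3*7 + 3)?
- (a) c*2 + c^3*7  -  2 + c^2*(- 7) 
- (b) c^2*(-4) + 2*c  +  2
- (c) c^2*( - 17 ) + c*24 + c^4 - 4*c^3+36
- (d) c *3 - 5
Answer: a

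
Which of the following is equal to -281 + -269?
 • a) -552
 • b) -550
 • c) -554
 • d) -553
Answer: b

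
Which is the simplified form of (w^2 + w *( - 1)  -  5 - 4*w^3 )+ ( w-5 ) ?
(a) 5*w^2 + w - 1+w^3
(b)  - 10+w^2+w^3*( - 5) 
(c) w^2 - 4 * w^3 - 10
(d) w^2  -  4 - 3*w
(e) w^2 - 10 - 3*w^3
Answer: c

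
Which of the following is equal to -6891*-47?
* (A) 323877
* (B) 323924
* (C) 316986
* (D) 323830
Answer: A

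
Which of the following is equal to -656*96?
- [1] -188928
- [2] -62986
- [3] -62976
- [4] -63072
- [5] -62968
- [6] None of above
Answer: 3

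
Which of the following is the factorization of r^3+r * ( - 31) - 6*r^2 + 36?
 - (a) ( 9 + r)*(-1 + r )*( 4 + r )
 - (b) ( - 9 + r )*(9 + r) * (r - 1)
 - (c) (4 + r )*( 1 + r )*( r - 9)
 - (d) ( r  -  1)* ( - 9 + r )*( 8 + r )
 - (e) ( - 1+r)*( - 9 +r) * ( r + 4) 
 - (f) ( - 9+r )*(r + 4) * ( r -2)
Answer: e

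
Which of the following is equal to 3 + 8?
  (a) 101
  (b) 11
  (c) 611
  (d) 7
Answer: b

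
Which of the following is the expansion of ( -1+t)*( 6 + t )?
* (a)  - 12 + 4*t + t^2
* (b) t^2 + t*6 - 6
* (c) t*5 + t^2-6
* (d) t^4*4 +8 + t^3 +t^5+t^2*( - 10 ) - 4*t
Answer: c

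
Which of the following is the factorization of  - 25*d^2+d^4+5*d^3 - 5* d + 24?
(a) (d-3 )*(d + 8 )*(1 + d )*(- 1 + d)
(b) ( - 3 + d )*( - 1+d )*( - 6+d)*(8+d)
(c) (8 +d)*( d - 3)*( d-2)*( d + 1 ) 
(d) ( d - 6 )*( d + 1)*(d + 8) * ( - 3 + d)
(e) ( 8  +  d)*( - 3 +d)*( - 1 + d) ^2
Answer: a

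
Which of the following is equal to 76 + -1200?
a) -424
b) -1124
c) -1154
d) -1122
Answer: b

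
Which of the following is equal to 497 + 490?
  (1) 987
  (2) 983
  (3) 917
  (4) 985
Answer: 1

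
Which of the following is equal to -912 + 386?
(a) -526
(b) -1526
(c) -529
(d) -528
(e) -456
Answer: a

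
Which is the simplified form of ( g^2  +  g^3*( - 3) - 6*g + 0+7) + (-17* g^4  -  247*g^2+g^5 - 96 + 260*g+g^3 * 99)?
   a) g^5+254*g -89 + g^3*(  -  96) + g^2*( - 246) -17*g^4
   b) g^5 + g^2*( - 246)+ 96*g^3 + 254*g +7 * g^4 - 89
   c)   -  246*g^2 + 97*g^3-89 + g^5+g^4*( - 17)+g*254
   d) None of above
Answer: d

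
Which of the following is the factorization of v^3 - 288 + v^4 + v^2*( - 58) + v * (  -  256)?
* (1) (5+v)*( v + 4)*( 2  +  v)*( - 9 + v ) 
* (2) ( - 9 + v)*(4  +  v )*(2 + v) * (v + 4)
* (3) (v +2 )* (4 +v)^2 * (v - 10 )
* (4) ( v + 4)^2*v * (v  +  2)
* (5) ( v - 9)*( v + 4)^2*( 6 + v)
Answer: 2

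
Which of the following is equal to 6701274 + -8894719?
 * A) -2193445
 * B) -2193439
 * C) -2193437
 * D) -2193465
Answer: A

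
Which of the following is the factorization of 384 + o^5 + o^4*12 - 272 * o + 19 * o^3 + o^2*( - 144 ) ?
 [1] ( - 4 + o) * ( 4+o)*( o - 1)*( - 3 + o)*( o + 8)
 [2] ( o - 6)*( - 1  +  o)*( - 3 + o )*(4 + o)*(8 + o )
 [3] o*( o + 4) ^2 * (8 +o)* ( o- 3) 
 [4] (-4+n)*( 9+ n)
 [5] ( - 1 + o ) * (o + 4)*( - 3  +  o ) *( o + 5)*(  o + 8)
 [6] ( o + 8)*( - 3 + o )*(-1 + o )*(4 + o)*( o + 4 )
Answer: 6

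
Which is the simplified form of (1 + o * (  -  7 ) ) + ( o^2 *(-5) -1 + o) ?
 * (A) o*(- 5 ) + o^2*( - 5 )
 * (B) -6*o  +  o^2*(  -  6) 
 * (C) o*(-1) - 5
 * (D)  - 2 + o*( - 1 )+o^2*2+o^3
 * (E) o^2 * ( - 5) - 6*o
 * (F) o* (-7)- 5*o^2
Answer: E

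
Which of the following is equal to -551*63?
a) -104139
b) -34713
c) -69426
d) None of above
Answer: b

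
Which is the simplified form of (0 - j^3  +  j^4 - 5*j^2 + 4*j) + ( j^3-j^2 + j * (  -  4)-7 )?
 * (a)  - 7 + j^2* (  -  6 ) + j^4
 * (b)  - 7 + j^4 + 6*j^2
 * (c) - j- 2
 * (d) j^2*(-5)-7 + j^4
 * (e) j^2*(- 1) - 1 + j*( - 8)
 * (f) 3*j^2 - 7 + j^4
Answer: a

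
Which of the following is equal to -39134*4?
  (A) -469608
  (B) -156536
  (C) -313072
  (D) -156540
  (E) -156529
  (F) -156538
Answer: B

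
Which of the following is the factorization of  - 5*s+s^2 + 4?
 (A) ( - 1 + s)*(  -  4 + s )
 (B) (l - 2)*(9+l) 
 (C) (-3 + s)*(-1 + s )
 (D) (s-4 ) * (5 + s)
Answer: A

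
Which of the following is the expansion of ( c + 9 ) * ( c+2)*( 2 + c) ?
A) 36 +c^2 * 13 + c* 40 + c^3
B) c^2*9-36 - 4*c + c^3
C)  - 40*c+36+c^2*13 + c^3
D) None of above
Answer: A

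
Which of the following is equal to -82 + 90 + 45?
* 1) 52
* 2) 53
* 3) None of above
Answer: 2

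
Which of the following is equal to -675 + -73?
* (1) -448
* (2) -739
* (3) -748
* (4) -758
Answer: 3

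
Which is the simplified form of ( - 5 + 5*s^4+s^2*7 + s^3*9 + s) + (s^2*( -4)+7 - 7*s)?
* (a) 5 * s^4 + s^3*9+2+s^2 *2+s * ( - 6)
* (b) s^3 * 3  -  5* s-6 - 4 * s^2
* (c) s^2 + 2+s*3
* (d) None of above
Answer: d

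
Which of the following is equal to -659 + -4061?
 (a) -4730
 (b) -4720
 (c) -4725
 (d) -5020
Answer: b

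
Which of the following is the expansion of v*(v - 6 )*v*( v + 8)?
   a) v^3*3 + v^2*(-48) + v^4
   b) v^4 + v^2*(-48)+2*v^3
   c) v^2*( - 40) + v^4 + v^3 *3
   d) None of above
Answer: b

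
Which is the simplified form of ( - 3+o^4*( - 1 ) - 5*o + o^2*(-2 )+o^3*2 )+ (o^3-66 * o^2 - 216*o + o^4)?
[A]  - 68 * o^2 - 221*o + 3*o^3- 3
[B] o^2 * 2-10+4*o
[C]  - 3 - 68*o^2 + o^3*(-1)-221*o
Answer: A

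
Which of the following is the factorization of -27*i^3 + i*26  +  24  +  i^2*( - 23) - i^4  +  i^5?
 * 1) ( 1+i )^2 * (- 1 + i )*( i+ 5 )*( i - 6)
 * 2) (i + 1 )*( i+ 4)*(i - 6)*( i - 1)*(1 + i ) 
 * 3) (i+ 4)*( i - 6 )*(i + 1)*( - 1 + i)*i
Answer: 2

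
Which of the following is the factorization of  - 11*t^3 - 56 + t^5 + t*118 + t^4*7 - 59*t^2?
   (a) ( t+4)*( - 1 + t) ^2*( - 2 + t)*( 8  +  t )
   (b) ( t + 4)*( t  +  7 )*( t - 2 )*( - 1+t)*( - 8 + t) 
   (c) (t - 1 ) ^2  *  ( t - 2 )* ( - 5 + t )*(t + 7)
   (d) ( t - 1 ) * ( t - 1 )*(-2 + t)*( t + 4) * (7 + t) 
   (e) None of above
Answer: d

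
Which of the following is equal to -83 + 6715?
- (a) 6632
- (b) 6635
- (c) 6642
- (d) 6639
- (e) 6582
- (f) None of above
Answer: a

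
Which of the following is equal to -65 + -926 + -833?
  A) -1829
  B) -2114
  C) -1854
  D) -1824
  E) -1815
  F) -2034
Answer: D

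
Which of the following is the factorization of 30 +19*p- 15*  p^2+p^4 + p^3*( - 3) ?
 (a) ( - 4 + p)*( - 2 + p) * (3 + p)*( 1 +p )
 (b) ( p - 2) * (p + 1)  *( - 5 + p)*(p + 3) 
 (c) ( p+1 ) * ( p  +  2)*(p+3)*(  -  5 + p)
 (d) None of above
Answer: b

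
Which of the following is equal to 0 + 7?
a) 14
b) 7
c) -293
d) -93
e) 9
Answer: b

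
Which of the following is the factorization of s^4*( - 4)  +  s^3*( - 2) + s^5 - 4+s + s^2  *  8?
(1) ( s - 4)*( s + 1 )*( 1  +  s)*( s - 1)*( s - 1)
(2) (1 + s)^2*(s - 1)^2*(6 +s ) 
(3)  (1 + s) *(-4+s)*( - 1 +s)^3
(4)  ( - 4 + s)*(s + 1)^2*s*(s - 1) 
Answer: 1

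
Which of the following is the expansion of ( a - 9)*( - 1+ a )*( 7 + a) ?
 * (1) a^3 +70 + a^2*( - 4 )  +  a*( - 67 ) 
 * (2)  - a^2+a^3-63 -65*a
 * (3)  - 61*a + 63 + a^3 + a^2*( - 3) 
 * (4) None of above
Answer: 3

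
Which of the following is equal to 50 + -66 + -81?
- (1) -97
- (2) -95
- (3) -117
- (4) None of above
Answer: 1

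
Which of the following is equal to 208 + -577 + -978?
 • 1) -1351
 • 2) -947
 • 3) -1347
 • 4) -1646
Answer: 3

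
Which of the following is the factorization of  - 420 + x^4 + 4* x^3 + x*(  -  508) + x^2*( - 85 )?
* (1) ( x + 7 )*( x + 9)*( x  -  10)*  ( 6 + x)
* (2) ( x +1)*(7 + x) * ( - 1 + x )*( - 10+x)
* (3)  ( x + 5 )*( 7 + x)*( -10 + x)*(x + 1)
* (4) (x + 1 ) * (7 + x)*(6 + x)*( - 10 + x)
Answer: 4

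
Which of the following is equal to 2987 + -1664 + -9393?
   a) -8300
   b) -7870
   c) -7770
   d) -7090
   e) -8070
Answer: e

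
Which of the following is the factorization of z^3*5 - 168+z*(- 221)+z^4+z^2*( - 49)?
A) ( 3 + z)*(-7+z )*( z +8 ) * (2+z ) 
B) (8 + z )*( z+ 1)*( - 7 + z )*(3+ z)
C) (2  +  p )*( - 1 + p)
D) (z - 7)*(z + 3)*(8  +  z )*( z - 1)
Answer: B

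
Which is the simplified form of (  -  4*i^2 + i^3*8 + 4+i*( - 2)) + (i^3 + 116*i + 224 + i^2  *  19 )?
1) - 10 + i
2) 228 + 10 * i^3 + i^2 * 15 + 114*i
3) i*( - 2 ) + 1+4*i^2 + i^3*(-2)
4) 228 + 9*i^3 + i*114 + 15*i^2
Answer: 4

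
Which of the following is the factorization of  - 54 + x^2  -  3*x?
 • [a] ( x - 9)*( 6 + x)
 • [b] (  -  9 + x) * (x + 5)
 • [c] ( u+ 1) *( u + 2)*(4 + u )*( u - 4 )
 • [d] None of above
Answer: a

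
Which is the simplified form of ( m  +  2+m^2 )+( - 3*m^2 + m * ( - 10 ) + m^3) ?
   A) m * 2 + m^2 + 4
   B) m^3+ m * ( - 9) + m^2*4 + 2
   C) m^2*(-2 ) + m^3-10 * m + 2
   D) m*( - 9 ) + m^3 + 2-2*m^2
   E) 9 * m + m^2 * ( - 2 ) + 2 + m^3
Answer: D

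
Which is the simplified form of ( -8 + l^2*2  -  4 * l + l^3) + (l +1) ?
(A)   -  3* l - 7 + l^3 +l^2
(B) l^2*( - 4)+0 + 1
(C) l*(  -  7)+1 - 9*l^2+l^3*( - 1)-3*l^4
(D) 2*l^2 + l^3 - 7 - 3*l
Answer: D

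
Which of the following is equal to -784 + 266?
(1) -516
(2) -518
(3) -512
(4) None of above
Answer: 2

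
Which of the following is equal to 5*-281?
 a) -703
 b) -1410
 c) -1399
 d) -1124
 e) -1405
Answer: e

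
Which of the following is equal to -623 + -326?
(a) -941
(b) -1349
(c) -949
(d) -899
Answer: c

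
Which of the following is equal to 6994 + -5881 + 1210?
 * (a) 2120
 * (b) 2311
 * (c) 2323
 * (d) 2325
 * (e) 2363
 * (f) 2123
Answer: c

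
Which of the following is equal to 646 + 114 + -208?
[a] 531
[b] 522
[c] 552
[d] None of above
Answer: c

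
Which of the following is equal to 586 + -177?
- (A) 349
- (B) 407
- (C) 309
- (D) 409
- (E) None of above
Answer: D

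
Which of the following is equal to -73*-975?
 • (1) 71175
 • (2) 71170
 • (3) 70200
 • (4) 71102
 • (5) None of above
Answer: 1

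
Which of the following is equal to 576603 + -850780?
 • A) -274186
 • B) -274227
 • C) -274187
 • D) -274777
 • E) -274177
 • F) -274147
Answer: E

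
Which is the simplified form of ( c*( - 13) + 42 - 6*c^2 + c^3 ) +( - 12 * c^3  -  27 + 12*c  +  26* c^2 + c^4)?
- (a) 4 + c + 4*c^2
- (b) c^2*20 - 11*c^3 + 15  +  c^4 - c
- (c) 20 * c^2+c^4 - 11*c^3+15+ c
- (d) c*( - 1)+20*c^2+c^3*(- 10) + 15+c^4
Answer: b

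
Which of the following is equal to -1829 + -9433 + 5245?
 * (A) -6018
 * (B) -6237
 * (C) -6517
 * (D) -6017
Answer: D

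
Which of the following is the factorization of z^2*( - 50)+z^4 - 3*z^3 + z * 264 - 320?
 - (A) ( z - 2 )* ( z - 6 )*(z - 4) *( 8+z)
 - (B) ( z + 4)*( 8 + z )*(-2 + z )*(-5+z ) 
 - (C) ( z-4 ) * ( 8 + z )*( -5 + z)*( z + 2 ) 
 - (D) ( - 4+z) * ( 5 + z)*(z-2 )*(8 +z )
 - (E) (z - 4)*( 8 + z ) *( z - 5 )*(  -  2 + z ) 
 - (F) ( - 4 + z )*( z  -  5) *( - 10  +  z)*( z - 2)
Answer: E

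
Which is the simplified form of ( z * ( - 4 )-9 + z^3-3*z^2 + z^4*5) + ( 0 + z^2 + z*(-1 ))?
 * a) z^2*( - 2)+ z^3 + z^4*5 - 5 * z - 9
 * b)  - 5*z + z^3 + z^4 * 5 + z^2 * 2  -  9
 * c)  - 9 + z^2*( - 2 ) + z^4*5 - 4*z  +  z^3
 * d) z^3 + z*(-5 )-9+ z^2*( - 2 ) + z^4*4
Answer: a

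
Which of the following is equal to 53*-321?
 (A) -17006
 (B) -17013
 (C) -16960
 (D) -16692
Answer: B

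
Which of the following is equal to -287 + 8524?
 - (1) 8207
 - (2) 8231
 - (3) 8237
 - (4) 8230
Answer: 3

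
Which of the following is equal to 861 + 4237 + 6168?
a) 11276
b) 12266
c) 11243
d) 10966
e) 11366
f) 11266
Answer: f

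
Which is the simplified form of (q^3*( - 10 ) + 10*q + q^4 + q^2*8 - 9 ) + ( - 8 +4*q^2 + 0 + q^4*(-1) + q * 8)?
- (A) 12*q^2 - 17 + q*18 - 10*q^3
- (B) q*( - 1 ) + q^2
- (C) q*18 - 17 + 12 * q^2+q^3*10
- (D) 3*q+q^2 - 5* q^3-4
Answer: A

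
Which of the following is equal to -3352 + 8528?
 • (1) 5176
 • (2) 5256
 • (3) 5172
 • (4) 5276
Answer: 1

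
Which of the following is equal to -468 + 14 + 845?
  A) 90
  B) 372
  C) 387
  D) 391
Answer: D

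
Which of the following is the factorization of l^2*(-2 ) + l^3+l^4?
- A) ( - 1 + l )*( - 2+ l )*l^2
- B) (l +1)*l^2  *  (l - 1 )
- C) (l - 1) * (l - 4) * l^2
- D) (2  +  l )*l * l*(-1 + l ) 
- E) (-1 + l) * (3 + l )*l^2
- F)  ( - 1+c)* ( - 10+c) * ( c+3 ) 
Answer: D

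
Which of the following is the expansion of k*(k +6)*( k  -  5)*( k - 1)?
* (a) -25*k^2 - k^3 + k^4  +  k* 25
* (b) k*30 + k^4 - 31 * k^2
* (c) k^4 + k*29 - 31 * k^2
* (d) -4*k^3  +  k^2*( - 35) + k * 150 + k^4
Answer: b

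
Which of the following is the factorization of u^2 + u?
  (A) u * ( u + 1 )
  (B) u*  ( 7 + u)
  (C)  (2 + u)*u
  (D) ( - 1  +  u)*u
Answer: A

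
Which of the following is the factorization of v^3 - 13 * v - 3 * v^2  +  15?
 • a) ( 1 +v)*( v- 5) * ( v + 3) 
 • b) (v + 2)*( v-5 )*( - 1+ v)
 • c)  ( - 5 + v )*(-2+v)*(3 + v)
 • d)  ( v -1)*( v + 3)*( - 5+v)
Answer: d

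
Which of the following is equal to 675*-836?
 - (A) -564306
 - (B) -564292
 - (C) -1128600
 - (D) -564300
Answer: D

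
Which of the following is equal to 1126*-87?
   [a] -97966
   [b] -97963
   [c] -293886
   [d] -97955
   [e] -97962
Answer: e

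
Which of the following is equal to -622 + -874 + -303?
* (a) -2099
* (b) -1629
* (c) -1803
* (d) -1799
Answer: d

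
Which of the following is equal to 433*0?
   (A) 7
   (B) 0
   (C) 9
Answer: B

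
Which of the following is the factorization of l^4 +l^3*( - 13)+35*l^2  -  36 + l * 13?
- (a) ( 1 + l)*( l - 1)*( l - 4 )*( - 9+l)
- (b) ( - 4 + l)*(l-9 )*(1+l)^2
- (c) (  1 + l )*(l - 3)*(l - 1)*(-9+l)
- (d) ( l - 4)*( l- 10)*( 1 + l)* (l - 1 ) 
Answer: a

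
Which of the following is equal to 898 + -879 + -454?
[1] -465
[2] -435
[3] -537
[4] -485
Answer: 2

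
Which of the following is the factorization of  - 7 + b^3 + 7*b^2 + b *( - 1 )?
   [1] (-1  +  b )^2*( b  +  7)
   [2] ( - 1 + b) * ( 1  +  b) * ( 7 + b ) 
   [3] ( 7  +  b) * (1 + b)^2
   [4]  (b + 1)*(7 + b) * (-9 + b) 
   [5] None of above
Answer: 2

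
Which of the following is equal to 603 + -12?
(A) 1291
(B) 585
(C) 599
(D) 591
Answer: D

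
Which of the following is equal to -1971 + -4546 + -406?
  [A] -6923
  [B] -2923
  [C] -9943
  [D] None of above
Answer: A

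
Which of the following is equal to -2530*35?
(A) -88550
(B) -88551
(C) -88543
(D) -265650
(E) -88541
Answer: A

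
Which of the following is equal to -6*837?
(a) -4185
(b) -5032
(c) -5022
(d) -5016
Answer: c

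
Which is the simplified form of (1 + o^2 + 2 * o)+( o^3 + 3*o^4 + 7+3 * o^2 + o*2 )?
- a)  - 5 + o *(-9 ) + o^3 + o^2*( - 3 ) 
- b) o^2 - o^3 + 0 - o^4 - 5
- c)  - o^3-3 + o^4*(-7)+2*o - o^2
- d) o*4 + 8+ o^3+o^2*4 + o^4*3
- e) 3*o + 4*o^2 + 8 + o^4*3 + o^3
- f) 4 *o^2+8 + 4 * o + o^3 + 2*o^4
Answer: d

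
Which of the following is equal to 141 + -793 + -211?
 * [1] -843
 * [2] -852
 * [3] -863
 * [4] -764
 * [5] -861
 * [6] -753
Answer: 3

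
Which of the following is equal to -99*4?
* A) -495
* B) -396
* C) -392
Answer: B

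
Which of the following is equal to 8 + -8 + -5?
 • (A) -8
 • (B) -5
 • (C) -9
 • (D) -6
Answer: B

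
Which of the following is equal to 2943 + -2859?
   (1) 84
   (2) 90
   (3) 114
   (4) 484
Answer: 1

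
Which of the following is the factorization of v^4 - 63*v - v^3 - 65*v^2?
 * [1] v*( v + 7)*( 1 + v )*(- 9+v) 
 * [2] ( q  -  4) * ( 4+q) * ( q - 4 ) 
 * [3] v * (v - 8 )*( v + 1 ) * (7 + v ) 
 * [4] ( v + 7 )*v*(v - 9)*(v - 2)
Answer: 1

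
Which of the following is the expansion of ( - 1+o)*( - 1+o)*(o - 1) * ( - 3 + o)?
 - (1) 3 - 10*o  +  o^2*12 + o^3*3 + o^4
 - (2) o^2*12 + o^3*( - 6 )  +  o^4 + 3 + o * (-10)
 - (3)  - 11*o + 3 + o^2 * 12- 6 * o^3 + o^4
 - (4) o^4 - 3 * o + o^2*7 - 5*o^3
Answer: 2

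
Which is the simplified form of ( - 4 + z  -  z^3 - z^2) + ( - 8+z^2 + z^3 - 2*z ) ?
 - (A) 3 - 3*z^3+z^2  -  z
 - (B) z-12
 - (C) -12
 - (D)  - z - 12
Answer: D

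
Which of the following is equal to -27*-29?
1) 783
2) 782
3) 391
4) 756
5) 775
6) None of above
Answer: 1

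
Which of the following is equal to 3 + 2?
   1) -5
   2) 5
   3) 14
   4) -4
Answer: 2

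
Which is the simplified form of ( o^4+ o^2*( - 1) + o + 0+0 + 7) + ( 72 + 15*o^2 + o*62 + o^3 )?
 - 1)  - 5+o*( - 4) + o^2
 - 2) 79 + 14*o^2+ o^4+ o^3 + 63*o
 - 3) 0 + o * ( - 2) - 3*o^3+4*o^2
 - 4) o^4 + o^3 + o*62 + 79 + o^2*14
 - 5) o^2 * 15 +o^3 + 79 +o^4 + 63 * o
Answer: 2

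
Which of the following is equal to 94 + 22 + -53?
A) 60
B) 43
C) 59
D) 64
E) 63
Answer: E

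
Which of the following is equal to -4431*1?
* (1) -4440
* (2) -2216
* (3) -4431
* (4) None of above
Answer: 3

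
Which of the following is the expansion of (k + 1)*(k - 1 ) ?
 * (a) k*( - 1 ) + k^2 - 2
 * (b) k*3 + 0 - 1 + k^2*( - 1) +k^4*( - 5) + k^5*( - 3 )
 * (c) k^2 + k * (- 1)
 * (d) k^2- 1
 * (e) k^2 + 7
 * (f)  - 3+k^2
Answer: d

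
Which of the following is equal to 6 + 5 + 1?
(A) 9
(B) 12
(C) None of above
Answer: B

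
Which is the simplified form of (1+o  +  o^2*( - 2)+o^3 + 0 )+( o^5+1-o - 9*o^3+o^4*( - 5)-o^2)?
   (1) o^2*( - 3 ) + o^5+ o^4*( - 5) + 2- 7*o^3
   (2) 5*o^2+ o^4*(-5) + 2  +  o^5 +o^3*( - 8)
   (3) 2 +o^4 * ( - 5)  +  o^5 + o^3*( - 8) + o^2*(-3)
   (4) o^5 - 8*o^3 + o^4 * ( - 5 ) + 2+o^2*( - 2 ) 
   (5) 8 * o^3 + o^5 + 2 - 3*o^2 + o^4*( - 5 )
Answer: 3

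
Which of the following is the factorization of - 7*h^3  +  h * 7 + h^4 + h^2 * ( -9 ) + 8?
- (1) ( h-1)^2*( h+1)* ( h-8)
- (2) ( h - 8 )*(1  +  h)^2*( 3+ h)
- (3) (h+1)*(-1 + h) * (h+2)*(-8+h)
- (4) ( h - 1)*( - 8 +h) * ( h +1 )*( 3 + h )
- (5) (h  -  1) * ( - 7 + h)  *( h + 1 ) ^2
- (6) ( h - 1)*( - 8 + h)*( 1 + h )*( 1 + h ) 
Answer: 6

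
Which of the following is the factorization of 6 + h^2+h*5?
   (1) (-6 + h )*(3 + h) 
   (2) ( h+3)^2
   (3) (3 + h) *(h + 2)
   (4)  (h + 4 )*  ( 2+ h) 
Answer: 3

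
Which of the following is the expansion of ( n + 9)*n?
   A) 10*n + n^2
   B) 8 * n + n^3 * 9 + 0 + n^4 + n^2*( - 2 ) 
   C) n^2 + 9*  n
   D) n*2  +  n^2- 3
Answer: C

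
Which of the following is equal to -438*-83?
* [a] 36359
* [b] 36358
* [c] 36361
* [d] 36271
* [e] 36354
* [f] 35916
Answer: e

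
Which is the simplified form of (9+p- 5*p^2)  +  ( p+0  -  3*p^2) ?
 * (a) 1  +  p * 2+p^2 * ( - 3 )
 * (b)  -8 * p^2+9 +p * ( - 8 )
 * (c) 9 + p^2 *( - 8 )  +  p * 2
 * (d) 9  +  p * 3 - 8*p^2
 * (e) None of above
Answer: c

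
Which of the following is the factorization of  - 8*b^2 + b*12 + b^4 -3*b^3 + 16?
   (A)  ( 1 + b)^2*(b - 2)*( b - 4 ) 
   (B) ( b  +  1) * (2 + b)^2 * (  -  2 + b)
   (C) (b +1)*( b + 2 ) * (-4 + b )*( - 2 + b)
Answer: C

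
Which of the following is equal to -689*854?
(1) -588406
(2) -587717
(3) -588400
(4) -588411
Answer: 1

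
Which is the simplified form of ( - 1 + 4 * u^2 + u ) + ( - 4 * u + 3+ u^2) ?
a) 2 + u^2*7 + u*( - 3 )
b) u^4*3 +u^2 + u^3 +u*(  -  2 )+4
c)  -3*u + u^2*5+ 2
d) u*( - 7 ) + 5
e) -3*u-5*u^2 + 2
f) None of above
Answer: c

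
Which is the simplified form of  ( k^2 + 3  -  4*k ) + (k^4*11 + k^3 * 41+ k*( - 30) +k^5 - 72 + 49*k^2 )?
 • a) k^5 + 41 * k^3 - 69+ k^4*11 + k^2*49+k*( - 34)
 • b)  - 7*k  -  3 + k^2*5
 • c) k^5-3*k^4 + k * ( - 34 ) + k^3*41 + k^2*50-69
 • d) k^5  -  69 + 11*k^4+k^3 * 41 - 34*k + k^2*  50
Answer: d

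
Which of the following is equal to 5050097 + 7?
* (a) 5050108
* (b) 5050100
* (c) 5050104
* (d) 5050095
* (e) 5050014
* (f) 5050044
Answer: c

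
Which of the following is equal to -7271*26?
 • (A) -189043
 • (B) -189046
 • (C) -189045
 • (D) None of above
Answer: B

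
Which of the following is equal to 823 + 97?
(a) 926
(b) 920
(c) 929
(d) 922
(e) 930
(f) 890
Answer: b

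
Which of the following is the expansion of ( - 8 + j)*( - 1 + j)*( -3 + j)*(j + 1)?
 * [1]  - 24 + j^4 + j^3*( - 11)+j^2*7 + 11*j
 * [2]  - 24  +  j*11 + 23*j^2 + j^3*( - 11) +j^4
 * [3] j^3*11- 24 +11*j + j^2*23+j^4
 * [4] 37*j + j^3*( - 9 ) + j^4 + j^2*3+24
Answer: 2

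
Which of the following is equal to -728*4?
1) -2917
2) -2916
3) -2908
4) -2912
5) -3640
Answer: 4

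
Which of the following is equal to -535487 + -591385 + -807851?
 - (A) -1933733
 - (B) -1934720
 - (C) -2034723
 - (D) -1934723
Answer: D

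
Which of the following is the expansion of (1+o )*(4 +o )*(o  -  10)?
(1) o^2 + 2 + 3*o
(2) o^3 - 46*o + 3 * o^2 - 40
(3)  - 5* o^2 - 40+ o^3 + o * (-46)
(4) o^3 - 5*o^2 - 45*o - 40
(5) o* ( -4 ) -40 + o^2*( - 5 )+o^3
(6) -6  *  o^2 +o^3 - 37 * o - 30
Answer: 3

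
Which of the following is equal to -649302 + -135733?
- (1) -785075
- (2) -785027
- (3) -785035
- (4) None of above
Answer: 3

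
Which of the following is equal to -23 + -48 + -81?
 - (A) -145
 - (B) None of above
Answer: B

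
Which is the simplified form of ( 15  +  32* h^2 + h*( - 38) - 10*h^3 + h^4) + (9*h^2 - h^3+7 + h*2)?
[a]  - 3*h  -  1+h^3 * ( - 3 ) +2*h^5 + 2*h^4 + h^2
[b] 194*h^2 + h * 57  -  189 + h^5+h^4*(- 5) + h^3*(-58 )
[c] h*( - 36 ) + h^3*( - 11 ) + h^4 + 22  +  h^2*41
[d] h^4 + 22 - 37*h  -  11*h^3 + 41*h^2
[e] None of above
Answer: c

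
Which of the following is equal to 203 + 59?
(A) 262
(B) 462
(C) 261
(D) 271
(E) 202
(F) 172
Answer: A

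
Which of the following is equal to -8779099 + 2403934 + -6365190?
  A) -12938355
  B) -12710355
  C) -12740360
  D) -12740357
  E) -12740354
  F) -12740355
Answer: F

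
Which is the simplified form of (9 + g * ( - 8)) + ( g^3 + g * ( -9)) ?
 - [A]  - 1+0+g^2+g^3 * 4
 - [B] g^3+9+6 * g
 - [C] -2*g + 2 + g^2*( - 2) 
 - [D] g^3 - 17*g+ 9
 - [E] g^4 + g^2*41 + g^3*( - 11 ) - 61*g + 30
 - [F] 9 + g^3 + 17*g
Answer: D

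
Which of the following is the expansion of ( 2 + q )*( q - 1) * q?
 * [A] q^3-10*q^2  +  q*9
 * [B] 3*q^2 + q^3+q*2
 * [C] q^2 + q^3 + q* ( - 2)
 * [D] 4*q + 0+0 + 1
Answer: C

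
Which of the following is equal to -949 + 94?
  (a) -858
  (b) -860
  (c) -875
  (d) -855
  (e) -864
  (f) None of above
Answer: d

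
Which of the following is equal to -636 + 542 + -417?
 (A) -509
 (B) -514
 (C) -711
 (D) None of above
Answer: D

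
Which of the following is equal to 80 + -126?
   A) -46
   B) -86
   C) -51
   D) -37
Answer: A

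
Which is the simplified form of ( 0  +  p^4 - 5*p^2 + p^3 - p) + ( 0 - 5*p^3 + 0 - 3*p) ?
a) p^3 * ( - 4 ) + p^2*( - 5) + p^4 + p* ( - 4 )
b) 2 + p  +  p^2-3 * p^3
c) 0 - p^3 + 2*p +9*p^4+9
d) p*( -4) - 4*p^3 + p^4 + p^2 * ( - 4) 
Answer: a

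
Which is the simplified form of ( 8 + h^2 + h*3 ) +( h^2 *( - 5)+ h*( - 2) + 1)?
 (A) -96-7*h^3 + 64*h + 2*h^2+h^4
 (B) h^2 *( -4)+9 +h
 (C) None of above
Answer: B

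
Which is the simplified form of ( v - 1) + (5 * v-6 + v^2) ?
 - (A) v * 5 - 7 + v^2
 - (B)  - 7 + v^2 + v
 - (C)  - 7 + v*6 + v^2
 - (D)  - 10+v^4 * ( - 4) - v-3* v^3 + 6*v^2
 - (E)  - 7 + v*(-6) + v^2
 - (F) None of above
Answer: C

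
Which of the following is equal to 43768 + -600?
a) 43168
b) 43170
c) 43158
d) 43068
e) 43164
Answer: a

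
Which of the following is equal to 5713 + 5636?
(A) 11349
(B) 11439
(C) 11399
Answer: A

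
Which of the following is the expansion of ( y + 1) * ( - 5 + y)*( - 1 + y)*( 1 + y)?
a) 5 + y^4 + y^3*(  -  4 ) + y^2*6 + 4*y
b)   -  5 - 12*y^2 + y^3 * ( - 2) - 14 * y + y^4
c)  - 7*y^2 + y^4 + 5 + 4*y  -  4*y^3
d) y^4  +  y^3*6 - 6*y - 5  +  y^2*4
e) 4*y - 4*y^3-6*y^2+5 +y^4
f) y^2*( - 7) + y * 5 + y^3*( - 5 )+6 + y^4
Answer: e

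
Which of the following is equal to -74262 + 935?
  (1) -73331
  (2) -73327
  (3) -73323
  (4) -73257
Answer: 2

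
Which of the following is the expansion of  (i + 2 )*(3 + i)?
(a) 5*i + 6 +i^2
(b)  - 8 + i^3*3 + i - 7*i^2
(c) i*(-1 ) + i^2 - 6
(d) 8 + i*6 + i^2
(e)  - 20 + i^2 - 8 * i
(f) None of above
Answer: a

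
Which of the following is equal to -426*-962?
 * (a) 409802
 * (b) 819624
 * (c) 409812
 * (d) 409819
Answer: c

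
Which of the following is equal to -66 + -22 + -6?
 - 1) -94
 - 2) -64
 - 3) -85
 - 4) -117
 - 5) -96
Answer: 1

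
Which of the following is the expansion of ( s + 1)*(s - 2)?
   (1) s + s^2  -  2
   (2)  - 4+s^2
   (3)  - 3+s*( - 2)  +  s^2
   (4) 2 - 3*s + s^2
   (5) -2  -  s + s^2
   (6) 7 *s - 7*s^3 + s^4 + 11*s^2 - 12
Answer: 5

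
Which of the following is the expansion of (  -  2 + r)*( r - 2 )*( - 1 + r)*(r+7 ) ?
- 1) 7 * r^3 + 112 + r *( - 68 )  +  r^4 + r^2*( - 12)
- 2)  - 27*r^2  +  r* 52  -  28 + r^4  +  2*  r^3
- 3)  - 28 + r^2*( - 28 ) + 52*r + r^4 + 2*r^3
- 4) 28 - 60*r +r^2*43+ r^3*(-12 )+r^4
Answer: 2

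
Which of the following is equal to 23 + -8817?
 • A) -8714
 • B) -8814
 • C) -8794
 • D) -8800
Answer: C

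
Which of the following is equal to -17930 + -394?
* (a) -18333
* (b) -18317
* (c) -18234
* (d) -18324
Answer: d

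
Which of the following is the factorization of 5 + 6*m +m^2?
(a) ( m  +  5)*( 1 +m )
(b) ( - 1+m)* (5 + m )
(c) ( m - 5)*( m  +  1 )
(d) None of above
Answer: a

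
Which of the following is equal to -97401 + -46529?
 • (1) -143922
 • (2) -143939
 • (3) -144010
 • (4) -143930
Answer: 4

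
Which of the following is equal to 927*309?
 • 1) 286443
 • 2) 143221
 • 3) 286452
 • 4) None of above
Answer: 1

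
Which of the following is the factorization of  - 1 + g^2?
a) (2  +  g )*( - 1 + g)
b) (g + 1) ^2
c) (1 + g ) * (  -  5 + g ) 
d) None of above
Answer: d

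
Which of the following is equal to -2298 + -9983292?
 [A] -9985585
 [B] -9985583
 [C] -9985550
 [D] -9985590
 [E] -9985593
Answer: D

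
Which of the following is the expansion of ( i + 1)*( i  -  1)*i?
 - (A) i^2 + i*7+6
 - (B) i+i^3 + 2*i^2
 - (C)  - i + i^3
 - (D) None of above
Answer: C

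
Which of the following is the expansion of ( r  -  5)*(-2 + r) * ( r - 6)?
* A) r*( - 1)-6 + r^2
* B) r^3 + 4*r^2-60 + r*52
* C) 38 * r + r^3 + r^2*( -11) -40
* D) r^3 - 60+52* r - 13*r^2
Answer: D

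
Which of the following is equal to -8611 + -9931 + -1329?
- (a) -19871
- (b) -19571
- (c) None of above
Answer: a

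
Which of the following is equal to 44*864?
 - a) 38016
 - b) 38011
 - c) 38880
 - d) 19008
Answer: a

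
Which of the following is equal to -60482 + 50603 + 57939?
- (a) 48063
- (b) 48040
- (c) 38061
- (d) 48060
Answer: d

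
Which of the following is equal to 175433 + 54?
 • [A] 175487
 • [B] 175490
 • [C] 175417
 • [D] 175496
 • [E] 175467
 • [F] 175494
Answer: A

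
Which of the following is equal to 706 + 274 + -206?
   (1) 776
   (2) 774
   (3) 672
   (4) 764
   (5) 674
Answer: 2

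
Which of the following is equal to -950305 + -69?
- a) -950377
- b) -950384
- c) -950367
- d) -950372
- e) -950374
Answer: e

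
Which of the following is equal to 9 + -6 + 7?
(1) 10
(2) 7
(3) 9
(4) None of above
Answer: 1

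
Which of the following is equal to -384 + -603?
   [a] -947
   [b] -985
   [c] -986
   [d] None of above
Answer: d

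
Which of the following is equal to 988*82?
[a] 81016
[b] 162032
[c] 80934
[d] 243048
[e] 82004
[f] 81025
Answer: a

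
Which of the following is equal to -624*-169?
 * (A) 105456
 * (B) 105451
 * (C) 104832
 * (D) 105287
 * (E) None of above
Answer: A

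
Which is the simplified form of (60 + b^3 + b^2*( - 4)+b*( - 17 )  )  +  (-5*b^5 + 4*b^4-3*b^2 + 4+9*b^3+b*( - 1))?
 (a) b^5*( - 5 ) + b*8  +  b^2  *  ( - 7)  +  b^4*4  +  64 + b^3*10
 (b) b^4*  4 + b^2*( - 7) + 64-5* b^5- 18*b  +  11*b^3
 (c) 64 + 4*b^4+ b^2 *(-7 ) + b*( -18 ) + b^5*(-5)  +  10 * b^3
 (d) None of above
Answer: c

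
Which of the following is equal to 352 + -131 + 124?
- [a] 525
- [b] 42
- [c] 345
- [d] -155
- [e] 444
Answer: c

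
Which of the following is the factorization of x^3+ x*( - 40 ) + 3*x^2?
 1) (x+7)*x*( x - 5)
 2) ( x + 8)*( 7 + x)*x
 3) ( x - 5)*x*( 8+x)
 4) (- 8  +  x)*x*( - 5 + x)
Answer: 3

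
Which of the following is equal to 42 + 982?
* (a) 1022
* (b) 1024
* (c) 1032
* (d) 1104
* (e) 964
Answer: b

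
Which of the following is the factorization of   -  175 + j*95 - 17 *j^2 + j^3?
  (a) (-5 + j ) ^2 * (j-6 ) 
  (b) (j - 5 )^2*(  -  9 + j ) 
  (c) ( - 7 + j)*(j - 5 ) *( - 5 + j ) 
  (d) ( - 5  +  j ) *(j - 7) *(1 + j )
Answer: c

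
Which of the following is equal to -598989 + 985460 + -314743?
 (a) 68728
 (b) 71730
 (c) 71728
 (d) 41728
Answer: c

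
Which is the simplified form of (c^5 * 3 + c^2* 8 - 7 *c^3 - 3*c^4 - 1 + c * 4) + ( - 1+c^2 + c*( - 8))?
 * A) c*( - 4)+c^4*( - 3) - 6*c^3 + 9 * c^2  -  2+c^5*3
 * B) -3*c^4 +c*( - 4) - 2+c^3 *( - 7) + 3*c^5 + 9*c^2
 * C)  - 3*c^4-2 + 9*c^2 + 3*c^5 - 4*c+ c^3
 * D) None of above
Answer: B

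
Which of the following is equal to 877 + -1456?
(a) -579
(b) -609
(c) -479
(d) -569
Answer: a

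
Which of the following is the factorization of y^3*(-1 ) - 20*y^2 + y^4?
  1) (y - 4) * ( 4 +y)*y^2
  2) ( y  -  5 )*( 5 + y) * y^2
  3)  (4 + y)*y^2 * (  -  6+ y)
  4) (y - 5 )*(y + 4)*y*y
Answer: 4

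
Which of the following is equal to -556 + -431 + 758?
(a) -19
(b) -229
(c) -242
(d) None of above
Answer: b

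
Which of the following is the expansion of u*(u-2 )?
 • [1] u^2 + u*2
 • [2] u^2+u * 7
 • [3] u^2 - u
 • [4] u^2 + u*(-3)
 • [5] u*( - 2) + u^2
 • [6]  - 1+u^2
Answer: 5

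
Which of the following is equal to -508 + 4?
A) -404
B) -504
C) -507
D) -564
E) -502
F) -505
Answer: B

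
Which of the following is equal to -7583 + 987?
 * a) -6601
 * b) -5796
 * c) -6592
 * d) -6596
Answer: d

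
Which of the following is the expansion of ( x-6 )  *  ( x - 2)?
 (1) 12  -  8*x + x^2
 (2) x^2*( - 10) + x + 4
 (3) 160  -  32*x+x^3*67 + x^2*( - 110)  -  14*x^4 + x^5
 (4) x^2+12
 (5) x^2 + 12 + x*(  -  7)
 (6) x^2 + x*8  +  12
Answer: 1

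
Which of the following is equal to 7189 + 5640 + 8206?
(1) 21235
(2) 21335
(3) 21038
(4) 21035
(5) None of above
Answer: 4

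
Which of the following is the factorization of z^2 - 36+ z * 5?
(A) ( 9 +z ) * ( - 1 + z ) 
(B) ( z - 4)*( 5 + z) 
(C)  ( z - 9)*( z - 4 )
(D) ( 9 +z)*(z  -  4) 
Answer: D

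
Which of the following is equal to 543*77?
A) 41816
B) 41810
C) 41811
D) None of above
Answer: C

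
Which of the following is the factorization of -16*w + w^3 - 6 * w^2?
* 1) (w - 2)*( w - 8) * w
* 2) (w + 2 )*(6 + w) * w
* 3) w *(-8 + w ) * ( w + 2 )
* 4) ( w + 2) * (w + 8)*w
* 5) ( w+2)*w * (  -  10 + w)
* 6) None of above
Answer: 3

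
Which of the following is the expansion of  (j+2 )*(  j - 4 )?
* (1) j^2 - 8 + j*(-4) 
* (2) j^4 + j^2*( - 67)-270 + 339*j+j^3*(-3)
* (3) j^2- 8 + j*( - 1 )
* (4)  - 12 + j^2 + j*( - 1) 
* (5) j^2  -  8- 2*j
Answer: 5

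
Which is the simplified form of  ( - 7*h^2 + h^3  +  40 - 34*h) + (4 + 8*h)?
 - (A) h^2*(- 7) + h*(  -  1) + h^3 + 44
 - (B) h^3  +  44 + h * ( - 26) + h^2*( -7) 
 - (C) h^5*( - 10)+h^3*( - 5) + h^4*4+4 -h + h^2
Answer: B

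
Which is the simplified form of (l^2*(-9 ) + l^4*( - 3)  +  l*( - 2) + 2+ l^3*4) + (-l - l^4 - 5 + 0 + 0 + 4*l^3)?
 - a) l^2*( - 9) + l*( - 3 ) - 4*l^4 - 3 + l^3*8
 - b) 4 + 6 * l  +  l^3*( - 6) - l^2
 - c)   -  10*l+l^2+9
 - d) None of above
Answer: a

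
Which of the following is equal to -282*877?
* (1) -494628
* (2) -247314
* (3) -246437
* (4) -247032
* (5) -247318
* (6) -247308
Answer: 2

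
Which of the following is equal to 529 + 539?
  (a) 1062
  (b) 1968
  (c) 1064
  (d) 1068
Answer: d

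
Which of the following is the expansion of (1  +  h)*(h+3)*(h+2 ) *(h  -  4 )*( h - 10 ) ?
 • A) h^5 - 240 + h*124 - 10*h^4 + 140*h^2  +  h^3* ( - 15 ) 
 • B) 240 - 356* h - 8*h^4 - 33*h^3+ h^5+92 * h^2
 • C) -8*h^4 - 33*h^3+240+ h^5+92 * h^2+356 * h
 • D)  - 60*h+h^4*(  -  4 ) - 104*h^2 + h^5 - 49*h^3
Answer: C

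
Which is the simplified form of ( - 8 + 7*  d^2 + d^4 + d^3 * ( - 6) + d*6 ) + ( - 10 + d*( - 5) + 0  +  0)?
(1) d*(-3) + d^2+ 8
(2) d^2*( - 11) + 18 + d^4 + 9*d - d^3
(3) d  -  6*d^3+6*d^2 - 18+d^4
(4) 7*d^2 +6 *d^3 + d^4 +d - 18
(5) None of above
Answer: 5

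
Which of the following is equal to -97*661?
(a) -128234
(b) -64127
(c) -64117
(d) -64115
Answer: c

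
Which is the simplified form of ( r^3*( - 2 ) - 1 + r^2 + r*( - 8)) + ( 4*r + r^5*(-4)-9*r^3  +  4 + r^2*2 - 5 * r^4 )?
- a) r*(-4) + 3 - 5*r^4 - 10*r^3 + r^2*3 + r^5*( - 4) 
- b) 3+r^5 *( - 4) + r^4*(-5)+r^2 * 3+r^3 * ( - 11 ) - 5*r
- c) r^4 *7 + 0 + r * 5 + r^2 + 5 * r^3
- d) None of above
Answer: d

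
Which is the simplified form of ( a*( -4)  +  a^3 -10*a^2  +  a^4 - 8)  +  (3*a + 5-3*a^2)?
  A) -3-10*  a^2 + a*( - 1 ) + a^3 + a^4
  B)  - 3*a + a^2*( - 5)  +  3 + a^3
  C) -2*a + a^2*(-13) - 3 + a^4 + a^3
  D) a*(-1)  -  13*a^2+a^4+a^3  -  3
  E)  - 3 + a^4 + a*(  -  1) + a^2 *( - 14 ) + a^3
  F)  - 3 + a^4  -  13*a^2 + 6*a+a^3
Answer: D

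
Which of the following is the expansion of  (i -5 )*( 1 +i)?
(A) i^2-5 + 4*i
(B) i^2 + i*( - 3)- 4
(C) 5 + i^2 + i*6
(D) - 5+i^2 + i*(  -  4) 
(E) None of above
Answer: D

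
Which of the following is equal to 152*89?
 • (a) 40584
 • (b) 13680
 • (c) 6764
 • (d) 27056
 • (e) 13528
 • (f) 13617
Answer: e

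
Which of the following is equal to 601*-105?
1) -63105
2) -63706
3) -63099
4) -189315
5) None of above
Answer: 1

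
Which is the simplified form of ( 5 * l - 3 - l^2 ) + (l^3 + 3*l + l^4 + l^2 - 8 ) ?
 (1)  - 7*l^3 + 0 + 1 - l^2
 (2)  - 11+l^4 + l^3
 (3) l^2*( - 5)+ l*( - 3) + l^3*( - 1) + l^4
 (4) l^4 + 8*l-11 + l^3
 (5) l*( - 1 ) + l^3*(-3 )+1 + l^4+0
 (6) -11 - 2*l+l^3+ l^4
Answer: 4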